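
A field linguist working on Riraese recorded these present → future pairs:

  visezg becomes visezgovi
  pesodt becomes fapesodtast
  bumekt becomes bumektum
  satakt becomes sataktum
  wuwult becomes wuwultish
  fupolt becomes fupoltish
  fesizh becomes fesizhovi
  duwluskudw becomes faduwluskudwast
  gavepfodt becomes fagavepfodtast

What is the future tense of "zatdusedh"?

fazatdusedhast

satakt and pesodt both end in -t yet inflect differently (sataktum, fapesodtast), so the final letter is not what conditions the rule; the second-to-last letter is.
"zatdusedh" has second-to-last letter 'd'. The stems whose second-to-last letter is 'd' (duwluskudw → faduwluskudwast, pesodt → fapesodtast, gavepfodt → fagavepfodtast) add fa- … -ast around the stem.
So zatdusedh → fazatdusedhast.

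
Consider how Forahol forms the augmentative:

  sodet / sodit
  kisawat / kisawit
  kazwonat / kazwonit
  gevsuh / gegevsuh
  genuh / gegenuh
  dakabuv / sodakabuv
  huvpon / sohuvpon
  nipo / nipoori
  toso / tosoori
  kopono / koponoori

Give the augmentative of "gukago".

gukagoori

gevsuh and dakabuv both have last vowel 'u' yet inflect differently (gegevsuh, sodakabuv), so the last vowel is not what conditions the rule; the final letter is.
"gukago" ends in -o. The stems ending in -o (nipo → nipoori, toso → tosoori, kopono → koponoori) add -ori.
The other patterns: stems ending in -t change the last vowel to 'i'; stems ending in -h repeat the first consonant+vowel as a prefix; stems ending in -n or -v add the prefix so-.
So gukago → gukagoori.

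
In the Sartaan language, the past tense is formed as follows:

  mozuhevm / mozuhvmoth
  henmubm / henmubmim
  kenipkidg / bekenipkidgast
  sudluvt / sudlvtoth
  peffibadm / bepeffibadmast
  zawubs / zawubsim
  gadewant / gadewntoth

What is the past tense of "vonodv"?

bevonodvast

peffibadm and henmubm both end in -m yet inflect differently (bepeffibadmast, henmubmim), so the final letter is not what conditions the rule; the second-to-last letter is.
"vonodv" has second-to-last letter 'd'. The stems whose second-to-last letter is 'd' (kenipkidg → bekenipkidgast, peffibadm → bepeffibadmast) add be- … -ast around the stem.
So vonodv → bevonodvast.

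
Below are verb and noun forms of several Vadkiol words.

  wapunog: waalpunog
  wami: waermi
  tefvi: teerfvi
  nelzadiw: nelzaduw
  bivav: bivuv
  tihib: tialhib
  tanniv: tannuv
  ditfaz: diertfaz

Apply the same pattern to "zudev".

"zudev" ends in -v. The stems ending in -v (bivav → bivuv, tanniv → tannuv) change the last vowel to 'u'.
The other patterns: stems ending in -i or -z insert -er- after the first vowel; stems ending in -b or -g insert -al- after the first vowel.
So zudev → zuduv.

zuduv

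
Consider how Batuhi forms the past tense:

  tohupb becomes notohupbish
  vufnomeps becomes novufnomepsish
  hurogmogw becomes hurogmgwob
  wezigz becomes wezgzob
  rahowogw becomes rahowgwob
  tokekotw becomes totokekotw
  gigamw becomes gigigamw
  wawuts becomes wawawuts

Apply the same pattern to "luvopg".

hurogmogw and tokekotw both end in -w yet inflect differently (hurogmgwob, totokekotw), so the final letter is not what conditions the rule; the second-to-last letter is.
"luvopg" has second-to-last letter 'p'. The stems whose second-to-last letter is 'p' (tohupb → notohupbish, vufnomeps → novufnomepsish) add no- … -ish around the stem.
So luvopg → noluvopgish.

noluvopgish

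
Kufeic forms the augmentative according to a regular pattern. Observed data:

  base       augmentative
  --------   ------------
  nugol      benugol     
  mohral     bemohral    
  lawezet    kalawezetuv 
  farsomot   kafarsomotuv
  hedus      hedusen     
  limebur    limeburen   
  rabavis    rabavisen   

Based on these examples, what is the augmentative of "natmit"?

kanatmituv

nugol and farsomot both have last vowel 'o' yet inflect differently (benugol, kafarsomotuv), so the last vowel is not what conditions the rule; the final letter is.
"natmit" ends in -t. The stems ending in -t (lawezet → kalawezetuv, farsomot → kafarsomotuv) add ka- … -uv around the stem.
The other patterns: stems ending in -l add the prefix be-; stems ending in -r or -s add -en.
So natmit → kanatmituv.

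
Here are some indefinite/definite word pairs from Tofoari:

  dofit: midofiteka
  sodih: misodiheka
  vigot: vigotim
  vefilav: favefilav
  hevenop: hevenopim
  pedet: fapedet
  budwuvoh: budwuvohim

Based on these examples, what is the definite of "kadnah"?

fakadnah

budwuvoh and sodih both end in -h yet inflect differently (budwuvohim, misodiheka), so the final letter is not what conditions the rule; the last vowel is.
"kadnah" has last vowel 'a'. The one such stem in the data (vefilav → favefilav) adds the prefix fa-, so the same rule applies.
So kadnah → fakadnah.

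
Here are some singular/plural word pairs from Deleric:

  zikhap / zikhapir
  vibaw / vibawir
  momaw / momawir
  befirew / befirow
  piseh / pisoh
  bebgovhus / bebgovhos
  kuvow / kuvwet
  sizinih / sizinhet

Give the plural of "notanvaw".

vibaw and befirew both end in -w yet inflect differently (vibawir, befirow), so the final letter is not what conditions the rule; the last vowel is.
"notanvaw" has last vowel 'a'. The stems whose last vowel is 'a' (zikhap → zikhapir, vibaw → vibawir, momaw → momawir) add -ir.
So notanvaw → notanvawir.

notanvawir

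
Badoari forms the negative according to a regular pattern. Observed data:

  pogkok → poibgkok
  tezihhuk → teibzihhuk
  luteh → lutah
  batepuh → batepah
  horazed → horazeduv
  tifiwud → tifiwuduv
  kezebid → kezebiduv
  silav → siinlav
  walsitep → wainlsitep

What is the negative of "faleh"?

falah

"faleh" ends in -h. The stems ending in -h (luteh → lutah, batepuh → batepah) change the last vowel to 'a'.
The other patterns: stems ending in -k insert -ib- after the first vowel; stems ending in -d add -uv; stems ending in -p or -v insert -in- after the first vowel.
So faleh → falah.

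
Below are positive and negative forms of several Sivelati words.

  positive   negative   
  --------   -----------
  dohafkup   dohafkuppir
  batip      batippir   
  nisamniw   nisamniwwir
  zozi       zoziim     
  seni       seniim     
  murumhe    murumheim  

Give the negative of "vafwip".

vafwippir

batip and zozi both have last vowel 'i' yet inflect differently (batippir, zoziim), so the last vowel is not what conditions the rule; whether the stem ends in a vowel or a consonant is.
"vafwip" ends in a consonant. The stems ending in a consonant (dohafkup → dohafkuppir, batip → batippir, nisamniw → nisamniwwir) double the final consonant and add -ir.
So vafwip → vafwippir.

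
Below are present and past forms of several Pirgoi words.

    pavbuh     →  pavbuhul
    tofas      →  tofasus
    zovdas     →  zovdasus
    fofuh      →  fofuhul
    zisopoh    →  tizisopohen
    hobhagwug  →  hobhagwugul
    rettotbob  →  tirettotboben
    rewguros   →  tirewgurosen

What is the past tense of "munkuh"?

munkuhul

"munkuh" has last vowel 'u'. The stems whose last vowel is 'u' (hobhagwug → hobhagwugul, pavbuh → pavbuhul, fofuh → fofuhul) add -ul.
So munkuh → munkuhul.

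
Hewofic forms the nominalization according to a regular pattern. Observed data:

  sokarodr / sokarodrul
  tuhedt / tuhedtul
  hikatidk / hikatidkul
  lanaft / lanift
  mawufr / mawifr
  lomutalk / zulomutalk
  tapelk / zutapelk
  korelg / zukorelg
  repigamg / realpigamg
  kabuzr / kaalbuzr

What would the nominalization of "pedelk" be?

tuhedt and lanaft both end in -t yet inflect differently (tuhedtul, lanift), so the final letter is not what conditions the rule; the second-to-last letter is.
"pedelk" has second-to-last letter 'l'. The stems whose second-to-last letter is 'l' (lomutalk → zulomutalk, tapelk → zutapelk, korelg → zukorelg) add the prefix zu-.
The other patterns: stems whose second-to-last letter is 'd' add -ul; stems whose second-to-last letter is 'f' change the last vowel to 'i'; stems whose second-to-last letter is 'm' or 'z' insert -al- after the first vowel.
So pedelk → zupedelk.

zupedelk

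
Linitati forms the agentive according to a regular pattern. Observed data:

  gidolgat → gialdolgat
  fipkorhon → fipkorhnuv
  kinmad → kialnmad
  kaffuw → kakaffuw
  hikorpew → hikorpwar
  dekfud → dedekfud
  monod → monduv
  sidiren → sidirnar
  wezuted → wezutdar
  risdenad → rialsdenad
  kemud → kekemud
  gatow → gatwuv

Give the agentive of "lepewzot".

wezuted and kemud both end in -d yet inflect differently (wezutdar, kekemud), so the final letter is not what conditions the rule; the last vowel is.
"lepewzot" has last vowel 'o'. The stems whose last vowel is 'o' (gatow → gatwuv, monod → monduv, fipkorhon → fipkorhnuv) delete the last vowel and add -uv.
So lepewzot → lepewztuv.

lepewztuv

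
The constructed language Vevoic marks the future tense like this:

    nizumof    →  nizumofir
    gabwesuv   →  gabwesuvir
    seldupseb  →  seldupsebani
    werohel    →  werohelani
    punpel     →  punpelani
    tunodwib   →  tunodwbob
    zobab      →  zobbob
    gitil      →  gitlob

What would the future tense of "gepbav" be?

gepbvob

seldupseb and tunodwib both end in -b yet inflect differently (seldupsebani, tunodwbob), so the final letter is not what conditions the rule; the last vowel is.
"gepbav" has last vowel 'a'. The one such stem in the data (zobab → zobbob) deletes the last vowel and adds -ob (as do tunodwib, gitil), so the same rule applies.
So gepbav → gepbvob.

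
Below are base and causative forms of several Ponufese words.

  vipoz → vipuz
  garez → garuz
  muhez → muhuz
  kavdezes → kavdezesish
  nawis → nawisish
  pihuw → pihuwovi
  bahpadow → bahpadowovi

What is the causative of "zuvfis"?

zuvfisish

garez and kavdezes both have last vowel 'e' yet inflect differently (garuz, kavdezesish), so the last vowel is not what conditions the rule; the final letter is.
"zuvfis" ends in -s. The stems ending in -s (kavdezes → kavdezesish, nawis → nawisish) add -ish.
So zuvfis → zuvfisish.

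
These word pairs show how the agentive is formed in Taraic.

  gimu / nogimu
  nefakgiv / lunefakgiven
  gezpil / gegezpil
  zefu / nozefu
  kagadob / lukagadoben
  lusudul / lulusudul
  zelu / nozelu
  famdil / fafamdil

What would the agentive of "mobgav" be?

lusudul and zefu both have last vowel 'u' yet inflect differently (lulusudul, nozefu), so the last vowel is not what conditions the rule; the final letter is.
"mobgav" ends in -v. The one such stem in the data (nefakgiv → lunefakgiven) adds lu- … -en around the stem, so the same rule applies.
The other patterns: stems ending in -l repeat the first consonant+vowel as a prefix; stems ending in -u add the prefix no-.
So mobgav → lumobgaven.

lumobgaven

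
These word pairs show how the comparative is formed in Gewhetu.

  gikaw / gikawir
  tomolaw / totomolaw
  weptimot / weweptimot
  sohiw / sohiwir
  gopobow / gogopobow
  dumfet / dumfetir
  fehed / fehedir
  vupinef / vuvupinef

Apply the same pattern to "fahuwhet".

fafahuwhet

"fahuwhet" has 3 vowels. The stems with 3 vowels (weptimot → weweptimot, vupinef → vuvupinef, gopobow → gogopobow) repeat the first consonant+vowel as a prefix.
The other pattern: stems with 2 vowels add -ir.
So fahuwhet → fafahuwhet.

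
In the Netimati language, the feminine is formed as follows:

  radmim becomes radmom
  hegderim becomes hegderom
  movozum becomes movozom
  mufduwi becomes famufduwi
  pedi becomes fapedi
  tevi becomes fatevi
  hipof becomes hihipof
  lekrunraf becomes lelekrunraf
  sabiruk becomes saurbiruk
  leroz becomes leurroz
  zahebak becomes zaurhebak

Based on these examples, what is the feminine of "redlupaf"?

reredlupaf

radmim and mufduwi both have last vowel 'i' yet inflect differently (radmom, famufduwi), so the last vowel is not what conditions the rule; the final letter is.
"redlupaf" ends in -f. The stems ending in -f (hipof → hihipof, lekrunraf → lelekrunraf) repeat the first consonant+vowel as a prefix.
So redlupaf → reredlupaf.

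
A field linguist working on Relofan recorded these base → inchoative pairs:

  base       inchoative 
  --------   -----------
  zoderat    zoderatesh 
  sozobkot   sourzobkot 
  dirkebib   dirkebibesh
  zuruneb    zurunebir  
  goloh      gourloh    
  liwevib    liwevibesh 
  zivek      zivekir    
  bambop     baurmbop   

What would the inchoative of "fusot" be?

zuruneb and liwevib both end in -b yet inflect differently (zurunebir, liwevibesh), so the final letter is not what conditions the rule; the last vowel is.
"fusot" has last vowel 'o'. The stems whose last vowel is 'o' (goloh → gourloh, sozobkot → sourzobkot, bambop → baurmbop) insert -ur- after the first vowel.
The other patterns: stems whose last vowel is 'e' add -ir; stems whose last vowel is 'a' or 'i' add -esh.
So fusot → fuursot.

fuursot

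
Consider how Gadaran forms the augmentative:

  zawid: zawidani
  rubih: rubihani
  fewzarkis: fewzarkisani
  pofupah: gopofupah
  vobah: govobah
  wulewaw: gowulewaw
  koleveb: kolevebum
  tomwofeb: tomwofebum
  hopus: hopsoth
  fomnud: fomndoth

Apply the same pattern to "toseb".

tosebum

"toseb" has last vowel 'e'. The stems whose last vowel is 'e' (koleveb → kolevebum, tomwofeb → tomwofebum) add -um.
The other patterns: stems whose last vowel is 'i' add -ani; stems whose last vowel is 'a' add the prefix go-; stems whose last vowel is 'u' delete the last vowel and add -oth.
So toseb → tosebum.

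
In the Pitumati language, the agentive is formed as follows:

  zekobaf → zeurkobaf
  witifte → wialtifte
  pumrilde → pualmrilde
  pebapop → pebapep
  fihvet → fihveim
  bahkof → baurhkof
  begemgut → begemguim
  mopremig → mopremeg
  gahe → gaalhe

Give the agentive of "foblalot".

fihvet and gahe both have last vowel 'e' yet inflect differently (fihveim, gaalhe), so the last vowel is not what conditions the rule; the final letter is.
"foblalot" ends in -t. The stems ending in -t (begemgut → begemguim, fihvet → fihveim) drop the final letter and add -im.
So foblalot → foblaloim.

foblaloim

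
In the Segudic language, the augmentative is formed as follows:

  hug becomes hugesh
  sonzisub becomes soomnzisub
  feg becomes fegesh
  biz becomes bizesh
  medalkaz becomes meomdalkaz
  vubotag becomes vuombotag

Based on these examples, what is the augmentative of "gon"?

gonesh

"gon" has 1 vowel. The stems with 1 vowel (biz → bizesh, hug → hugesh, feg → fegesh) add -esh.
So gon → gonesh.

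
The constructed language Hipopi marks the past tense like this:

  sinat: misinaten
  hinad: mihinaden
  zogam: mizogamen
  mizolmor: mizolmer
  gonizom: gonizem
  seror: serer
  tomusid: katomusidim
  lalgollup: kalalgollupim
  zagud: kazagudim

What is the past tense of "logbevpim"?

"logbevpim" has last vowel 'i'. The one such stem in the data (tomusid → katomusidim) adds ka- … -im around the stem, so the same rule applies.
So logbevpim → kalogbevpimim.

kalogbevpimim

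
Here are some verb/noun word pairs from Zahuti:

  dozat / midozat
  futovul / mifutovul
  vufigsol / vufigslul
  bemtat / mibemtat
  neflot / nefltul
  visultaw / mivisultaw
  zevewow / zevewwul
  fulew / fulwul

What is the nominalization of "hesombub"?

visultaw and fulew both end in -w yet inflect differently (mivisultaw, fulwul), so the final letter is not what conditions the rule; the last vowel is.
"hesombub" has last vowel 'u'. The one such stem in the data (futovul → mifutovul) adds the prefix mi-, so the same rule applies.
So hesombub → mihesombub.

mihesombub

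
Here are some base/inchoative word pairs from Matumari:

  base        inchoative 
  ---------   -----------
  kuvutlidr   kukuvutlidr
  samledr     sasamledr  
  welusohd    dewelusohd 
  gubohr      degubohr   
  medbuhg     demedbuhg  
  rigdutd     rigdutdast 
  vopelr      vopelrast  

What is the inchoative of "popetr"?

"popetr" has second-to-last letter 't'. The one such stem in the data (rigdutd → rigdutdast) adds -ast, so the same rule applies.
So popetr → popetrast.

popetrast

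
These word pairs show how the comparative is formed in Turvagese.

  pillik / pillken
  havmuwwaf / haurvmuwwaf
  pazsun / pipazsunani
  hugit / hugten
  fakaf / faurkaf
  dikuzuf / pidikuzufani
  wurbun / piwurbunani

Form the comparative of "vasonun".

dikuzuf and havmuwwaf both end in -f yet inflect differently (pidikuzufani, haurvmuwwaf), so the final letter is not what conditions the rule; the last vowel is.
"vasonun" has last vowel 'u'. The stems whose last vowel is 'u' (wurbun → piwurbunani, pazsun → pipazsunani, dikuzuf → pidikuzufani) add pi- … -ani around the stem.
The other patterns: stems whose last vowel is 'i' delete the last vowel and add -en; stems whose last vowel is 'a' insert -ur- after the first vowel.
So vasonun → pivasonunani.

pivasonunani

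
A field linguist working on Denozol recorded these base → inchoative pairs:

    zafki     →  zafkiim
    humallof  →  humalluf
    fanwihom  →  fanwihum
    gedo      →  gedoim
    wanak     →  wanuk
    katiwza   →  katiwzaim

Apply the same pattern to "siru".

gedo and humallof both have last vowel 'o' yet inflect differently (gedoim, humalluf), so the last vowel is not what conditions the rule; whether the stem ends in a vowel or a consonant is.
"siru" ends in a vowel. The stems ending in a vowel (katiwza → katiwzaim, zafki → zafkiim, gedo → gedoim) add -im.
So siru → siruim.

siruim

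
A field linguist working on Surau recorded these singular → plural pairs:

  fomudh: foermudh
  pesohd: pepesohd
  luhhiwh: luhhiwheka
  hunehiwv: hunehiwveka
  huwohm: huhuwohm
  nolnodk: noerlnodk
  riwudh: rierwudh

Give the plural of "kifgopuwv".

luhhiwh and riwudh both end in -h yet inflect differently (luhhiwheka, rierwudh), so the final letter is not what conditions the rule; the second-to-last letter is.
"kifgopuwv" has second-to-last letter 'w'. The stems whose second-to-last letter is 'w' (hunehiwv → hunehiwveka, luhhiwh → luhhiwheka) add -eka.
The other patterns: stems whose second-to-last letter is 'h' repeat the first consonant+vowel as a prefix; stems whose second-to-last letter is 'd' insert -er- after the first vowel.
So kifgopuwv → kifgopuwveka.

kifgopuwveka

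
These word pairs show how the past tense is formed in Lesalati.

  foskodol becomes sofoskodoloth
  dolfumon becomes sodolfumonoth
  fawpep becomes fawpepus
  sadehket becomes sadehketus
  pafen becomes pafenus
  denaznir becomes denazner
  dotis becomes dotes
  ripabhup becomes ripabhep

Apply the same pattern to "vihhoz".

sovihhozoth

dolfumon and pafen both end in -n yet inflect differently (sodolfumonoth, pafenus), so the final letter is not what conditions the rule; the last vowel is.
"vihhoz" has last vowel 'o'. The stems whose last vowel is 'o' (foskodol → sofoskodoloth, dolfumon → sodolfumonoth) add so- … -oth around the stem.
The other patterns: stems whose last vowel is 'e' add -us; stems whose last vowel is 'i' or 'u' change the last vowel to 'e'.
So vihhoz → sovihhozoth.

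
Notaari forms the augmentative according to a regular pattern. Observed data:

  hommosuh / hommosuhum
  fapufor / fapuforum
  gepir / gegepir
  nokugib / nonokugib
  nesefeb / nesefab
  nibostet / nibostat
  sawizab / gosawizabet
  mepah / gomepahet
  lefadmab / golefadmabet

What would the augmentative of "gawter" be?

"gawter" has last vowel 'e'. The stems whose last vowel is 'e' (nesefeb → nesefab, nibostet → nibostat) change the last vowel to 'a'.
The other patterns: stems whose last vowel is 'o' or 'u' add -um; stems whose last vowel is 'i' repeat the first consonant+vowel as a prefix; stems whose last vowel is 'a' add go- … -et around the stem.
So gawter → gawtar.

gawtar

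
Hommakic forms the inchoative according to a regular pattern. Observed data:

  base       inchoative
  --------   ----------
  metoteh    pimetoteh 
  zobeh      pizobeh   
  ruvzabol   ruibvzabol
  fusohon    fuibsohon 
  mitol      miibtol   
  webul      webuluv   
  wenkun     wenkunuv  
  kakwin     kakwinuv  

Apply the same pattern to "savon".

"savon" has last vowel 'o'. The stems whose last vowel is 'o' (ruvzabol → ruibvzabol, fusohon → fuibsohon, mitol → miibtol) insert -ib- after the first vowel.
So savon → saibvon.

saibvon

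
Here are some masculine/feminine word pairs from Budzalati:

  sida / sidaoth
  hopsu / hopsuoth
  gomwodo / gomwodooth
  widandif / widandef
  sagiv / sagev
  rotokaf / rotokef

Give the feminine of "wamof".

"wamof" ends in a consonant. The stems ending in a consonant (widandif → widandef, sagiv → sagev, rotokaf → rotokef) change the last vowel to 'e'.
So wamof → wamef.

wamef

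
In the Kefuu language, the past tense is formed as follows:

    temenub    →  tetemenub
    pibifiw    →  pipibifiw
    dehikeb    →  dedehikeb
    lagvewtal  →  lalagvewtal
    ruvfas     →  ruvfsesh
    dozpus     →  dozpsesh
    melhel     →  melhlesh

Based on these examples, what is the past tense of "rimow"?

rimwesh

"rimow" has 2 vowels. The stems with 2 vowels (ruvfas → ruvfsesh, dozpus → dozpsesh, melhel → melhlesh) delete the last vowel and add -esh.
The other pattern: stems with 3 vowels repeat the first consonant+vowel as a prefix.
So rimow → rimwesh.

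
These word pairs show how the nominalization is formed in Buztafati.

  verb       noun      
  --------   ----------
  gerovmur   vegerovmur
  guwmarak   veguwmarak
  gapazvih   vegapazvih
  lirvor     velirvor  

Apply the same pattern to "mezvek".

Every pair shown (gerovmur → vegerovmur, guwmarak → veguwmarak, gapazvih → vegapazvih, …) follows the same rule: add the prefix ve-.
So mezvek → vemezvek.

vemezvek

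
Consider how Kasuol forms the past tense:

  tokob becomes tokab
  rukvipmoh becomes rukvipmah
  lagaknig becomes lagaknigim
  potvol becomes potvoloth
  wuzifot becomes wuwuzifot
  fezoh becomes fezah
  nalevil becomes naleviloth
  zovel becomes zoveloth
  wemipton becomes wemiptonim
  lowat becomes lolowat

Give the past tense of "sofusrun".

"sofusrun" ends in -n. The one such stem in the data (wemipton → wemiptonim) adds -im, so the same rule applies.
The other patterns: stems ending in -t repeat the first consonant+vowel as a prefix; stems ending in -b or -h change the last vowel to 'a'; stems ending in -l add -oth.
So sofusrun → sofusrunim.

sofusrunim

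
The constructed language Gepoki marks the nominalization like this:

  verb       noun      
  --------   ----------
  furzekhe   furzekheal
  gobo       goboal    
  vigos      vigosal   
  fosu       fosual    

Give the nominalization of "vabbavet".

Every pair shown (furzekhe → furzekheal, gobo → goboal, vigos → vigosal, …) follows the same rule: add -al.
So vabbavet → vabbavetal.

vabbavetal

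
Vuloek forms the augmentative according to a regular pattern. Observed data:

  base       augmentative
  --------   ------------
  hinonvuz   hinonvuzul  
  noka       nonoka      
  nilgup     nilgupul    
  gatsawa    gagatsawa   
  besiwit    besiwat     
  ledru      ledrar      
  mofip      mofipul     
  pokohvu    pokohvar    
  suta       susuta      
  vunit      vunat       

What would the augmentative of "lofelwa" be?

"lofelwa" ends in -a. The stems ending in -a (gatsawa → gagatsawa, suta → susuta, noka → nonoka) repeat the first consonant+vowel as a prefix.
So lofelwa → lolofelwa.

lolofelwa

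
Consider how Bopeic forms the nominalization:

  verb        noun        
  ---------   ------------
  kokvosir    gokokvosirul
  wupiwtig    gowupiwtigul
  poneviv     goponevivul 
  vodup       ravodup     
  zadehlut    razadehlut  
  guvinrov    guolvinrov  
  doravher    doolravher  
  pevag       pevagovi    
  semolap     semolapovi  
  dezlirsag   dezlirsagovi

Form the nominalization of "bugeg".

poneviv and guvinrov both end in -v yet inflect differently (goponevivul, guolvinrov), so the final letter is not what conditions the rule; the last vowel is.
"bugeg" has last vowel 'e'. The one such stem in the data (doravher → doolravher) inserts -ol- after the first vowel (as does guvinrov), so the same rule applies.
So bugeg → buolgeg.

buolgeg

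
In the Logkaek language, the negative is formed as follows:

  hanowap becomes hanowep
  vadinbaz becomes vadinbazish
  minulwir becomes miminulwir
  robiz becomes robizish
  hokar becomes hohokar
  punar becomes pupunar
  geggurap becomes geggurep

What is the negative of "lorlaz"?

lorlazish

hanowap and hokar both have last vowel 'a' yet inflect differently (hanowep, hohokar), so the last vowel is not what conditions the rule; the final letter is.
"lorlaz" ends in -z. The stems ending in -z (vadinbaz → vadinbazish, robiz → robizish) add -ish.
The other patterns: stems ending in -p change the last vowel to 'e'; stems ending in -r repeat the first consonant+vowel as a prefix.
So lorlaz → lorlazish.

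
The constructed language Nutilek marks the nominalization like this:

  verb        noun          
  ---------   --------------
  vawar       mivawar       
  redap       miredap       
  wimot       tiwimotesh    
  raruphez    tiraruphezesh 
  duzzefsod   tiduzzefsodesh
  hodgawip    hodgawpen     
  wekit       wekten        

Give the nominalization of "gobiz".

redap and hodgawip both end in -p yet inflect differently (miredap, hodgawpen), so the final letter is not what conditions the rule; the last vowel is.
"gobiz" has last vowel 'i'. The stems whose last vowel is 'i' (hodgawip → hodgawpen, wekit → wekten) delete the last vowel and add -en.
The other patterns: stems whose last vowel is 'a' add the prefix mi-; stems whose last vowel is 'e' or 'o' add ti- … -esh around the stem.
So gobiz → gobzen.

gobzen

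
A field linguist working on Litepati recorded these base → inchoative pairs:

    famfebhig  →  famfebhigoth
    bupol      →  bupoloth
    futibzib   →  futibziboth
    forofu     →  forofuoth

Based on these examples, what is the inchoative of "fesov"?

Every pair shown (famfebhig → famfebhigoth, bupol → bupoloth, futibzib → futibziboth, …) follows the same rule: add -oth.
So fesov → fesovoth.

fesovoth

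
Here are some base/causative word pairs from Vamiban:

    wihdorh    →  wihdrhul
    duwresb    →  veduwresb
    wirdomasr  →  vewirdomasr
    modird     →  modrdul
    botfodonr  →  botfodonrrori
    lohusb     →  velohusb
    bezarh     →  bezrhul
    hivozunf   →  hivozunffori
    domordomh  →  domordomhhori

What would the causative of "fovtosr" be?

vefovtosr

"fovtosr" has second-to-last letter 's'. The stems whose second-to-last letter is 's' (wirdomasr → vewirdomasr, lohusb → velohusb, duwresb → veduwresb) add the prefix ve-.
So fovtosr → vefovtosr.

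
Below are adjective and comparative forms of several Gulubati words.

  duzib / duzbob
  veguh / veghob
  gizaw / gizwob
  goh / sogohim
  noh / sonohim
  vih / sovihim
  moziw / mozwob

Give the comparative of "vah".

"vah" has 1 vowel. The stems with 1 vowel (noh → sonohim, goh → sogohim, vih → sovihim) add so- … -im around the stem.
The other pattern: stems with 2 vowels delete the last vowel and add -ob.
So vah → sovahim.

sovahim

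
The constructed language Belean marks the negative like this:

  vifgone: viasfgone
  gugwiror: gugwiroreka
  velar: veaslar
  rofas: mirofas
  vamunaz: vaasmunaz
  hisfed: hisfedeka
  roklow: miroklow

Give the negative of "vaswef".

velar and gugwiror both end in -r yet inflect differently (veaslar, gugwiroreka), so the final letter is not what conditions the rule; the first letter is.
"vaswef" begins with v-. The stems beginning with v- (vifgone → viasfgone, vamunaz → vaasmunaz, velar → veaslar) insert -as- after the first vowel.
So vaswef → vaasswef.

vaasswef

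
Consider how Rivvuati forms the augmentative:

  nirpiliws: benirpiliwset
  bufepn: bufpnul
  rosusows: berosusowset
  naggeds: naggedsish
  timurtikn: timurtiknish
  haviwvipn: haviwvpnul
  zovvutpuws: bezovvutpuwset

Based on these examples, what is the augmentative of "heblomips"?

heblompsul

"heblomips" has second-to-last letter 'p'. The stems whose second-to-last letter is 'p' (haviwvipn → haviwvpnul, bufepn → bufpnul) delete the last vowel and add -ul.
So heblomips → heblompsul.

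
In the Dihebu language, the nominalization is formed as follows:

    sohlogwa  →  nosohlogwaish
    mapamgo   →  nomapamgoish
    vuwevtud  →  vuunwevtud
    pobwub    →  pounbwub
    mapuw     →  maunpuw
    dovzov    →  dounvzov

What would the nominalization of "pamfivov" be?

paunmfivov

"pamfivov" ends in a consonant. The stems ending in a consonant (vuwevtud → vuunwevtud, pobwub → pounbwub, mapuw → maunpuw) insert -un- after the first vowel.
So pamfivov → paunmfivov.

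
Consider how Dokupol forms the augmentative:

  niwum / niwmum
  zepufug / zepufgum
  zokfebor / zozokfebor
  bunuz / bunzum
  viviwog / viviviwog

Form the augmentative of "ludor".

luludor

"ludor" has last vowel 'o'. The stems whose last vowel is 'o' (zokfebor → zozokfebor, viviwog → viviviwog) repeat the first consonant+vowel as a prefix.
So ludor → luludor.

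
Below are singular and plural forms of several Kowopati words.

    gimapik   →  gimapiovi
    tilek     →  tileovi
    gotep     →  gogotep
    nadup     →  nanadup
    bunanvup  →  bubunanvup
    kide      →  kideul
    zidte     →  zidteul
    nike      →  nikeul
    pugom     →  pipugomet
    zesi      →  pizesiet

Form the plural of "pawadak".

pawadaovi

"pawadak" ends in -k. The stems ending in -k (gimapik → gimapiovi, tilek → tileovi) drop the final letter and add -ovi.
The other patterns: stems ending in -p repeat the first consonant+vowel as a prefix; stems ending in -e add -ul; stems ending in -i or -m add pi- … -et around the stem.
So pawadak → pawadaovi.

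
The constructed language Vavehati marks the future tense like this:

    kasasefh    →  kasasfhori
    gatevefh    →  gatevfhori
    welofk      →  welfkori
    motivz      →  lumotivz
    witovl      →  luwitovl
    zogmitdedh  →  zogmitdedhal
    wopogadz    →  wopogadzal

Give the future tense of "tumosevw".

lutumosevw

"tumosevw" has second-to-last letter 'v'. The stems whose second-to-last letter is 'v' (motivz → lumotivz, witovl → luwitovl) add the prefix lu-.
So tumosevw → lutumosevw.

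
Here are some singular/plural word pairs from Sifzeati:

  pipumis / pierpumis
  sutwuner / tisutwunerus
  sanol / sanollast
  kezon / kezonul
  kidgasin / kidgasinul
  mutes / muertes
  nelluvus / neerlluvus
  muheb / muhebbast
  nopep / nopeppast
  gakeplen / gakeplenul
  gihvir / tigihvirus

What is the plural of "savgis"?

"savgis" ends in -s. The stems ending in -s (nelluvus → neerlluvus, pipumis → pierpumis, mutes → muertes) insert -er- after the first vowel.
The other patterns: stems ending in -r add ti- … -us around the stem; stems ending in -n add -ul; stems ending in -b, -l or -p double the final consonant and add -ast.
So savgis → saervgis.

saervgis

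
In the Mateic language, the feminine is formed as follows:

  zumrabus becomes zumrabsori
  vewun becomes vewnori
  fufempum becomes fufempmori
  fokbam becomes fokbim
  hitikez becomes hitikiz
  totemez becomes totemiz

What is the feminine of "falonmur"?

falonmrori

fufempum and fokbam both end in -m yet inflect differently (fufempmori, fokbim), so the final letter is not what conditions the rule; the last vowel is.
"falonmur" has last vowel 'u'. The stems whose last vowel is 'u' (fufempum → fufempmori, vewun → vewnori, zumrabus → zumrabsori) delete the last vowel and add -ori.
So falonmur → falonmrori.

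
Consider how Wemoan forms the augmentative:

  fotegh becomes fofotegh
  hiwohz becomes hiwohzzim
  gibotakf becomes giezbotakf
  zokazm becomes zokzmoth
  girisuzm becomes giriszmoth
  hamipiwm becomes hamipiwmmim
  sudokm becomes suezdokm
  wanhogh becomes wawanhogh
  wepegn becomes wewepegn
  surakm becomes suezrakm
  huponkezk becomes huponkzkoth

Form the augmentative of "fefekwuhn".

surakm and girisuzm both end in -m yet inflect differently (suezrakm, giriszmoth), so the final letter is not what conditions the rule; the second-to-last letter is.
"fefekwuhn" has second-to-last letter 'h'. The one such stem in the data (hiwohz → hiwohzzim) doubles the final consonant and adds -im (as does hamipiwm), so the same rule applies.
The other patterns: stems whose second-to-last letter is 'k' insert -ez- after the first vowel; stems whose second-to-last letter is 'z' delete the last vowel and add -oth; stems whose second-to-last letter is 'g' repeat the first consonant+vowel as a prefix.
So fefekwuhn → fefekwuhnnim.

fefekwuhnnim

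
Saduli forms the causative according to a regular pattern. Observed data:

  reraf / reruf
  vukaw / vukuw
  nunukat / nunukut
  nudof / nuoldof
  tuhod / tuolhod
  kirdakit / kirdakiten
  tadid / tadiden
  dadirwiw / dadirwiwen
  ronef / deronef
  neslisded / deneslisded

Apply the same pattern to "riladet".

reraf and nudof both end in -f yet inflect differently (reruf, nuoldof), so the final letter is not what conditions the rule; the last vowel is.
"riladet" has last vowel 'e'. The stems whose last vowel is 'e' (ronef → deronef, neslisded → deneslisded) add the prefix de-.
The other patterns: stems whose last vowel is 'a' change the last vowel to 'u'; stems whose last vowel is 'o' insert -ol- after the first vowel; stems whose last vowel is 'i' add -en.
So riladet → deriladet.

deriladet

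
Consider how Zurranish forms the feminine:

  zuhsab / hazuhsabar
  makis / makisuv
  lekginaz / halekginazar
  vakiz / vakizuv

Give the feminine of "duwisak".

haduwisakar

lekginaz and vakiz both end in -z yet inflect differently (halekginazar, vakizuv), so the final letter is not what conditions the rule; the last vowel is.
"duwisak" has last vowel 'a'. The stems whose last vowel is 'a' (zuhsab → hazuhsabar, lekginaz → halekginazar) add ha- … -ar around the stem.
The other pattern: stems whose last vowel is 'i' add -uv.
So duwisak → haduwisakar.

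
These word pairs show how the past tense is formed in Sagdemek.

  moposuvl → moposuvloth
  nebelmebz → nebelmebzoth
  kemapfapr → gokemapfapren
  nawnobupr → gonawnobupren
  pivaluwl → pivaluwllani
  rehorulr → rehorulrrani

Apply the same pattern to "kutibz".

"kutibz" has second-to-last letter 'b'. The one such stem in the data (nebelmebz → nebelmebzoth) adds -oth, so the same rule applies.
The other patterns: stems whose second-to-last letter is 'p' add go- … -en around the stem; stems whose second-to-last letter is 'l' or 'w' double the final consonant and add -ani.
So kutibz → kutibzoth.

kutibzoth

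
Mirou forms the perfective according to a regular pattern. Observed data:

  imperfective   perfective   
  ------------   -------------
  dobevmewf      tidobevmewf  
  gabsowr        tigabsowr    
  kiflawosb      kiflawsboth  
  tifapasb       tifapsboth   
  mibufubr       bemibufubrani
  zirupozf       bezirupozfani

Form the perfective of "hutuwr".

tihutuwr

gabsowr and mibufubr both end in -r yet inflect differently (tigabsowr, bemibufubrani), so the final letter is not what conditions the rule; the second-to-last letter is.
"hutuwr" has second-to-last letter 'w'. The stems whose second-to-last letter is 'w' (dobevmewf → tidobevmewf, gabsowr → tigabsowr) add the prefix ti-.
The other patterns: stems whose second-to-last letter is 's' delete the last vowel and add -oth; stems whose second-to-last letter is 'b' or 'z' add be- … -ani around the stem.
So hutuwr → tihutuwr.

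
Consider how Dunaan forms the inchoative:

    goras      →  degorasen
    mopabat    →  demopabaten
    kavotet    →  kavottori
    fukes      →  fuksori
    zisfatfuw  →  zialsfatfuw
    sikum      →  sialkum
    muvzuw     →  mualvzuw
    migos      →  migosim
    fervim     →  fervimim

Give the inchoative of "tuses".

"tuses" has last vowel 'e'. The stems whose last vowel is 'e' (kavotet → kavottori, fukes → fuksori) delete the last vowel and add -ori.
So tuses → tussori.

tussori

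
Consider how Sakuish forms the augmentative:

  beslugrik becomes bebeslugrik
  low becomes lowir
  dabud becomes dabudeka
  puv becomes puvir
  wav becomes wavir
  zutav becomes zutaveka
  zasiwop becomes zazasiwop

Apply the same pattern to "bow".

bowir

wav and zutav both end in -v yet inflect differently (wavir, zutaveka), so the final letter is not what conditions the rule; the number of vowels is.
"bow" has 1 vowel. The stems with 1 vowel (low → lowir, wav → wavir, puv → puvir) add -ir.
The other patterns: stems with 2 vowels add -eka; stems with 3 vowels repeat the first consonant+vowel as a prefix.
So bow → bowir.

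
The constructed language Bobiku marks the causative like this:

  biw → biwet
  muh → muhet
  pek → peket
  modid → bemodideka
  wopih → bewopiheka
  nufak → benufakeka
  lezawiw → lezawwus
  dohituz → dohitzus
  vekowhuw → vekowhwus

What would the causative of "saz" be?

sazet

muh and wopih both end in -h yet inflect differently (muhet, bewopiheka), so the final letter is not what conditions the rule; the number of vowels is.
"saz" has 1 vowel. The stems with 1 vowel (biw → biwet, muh → muhet, pek → peket) add -et.
The other patterns: stems with 2 vowels add be- … -eka around the stem; stems with 3 vowels delete the last vowel and add -us.
So saz → sazet.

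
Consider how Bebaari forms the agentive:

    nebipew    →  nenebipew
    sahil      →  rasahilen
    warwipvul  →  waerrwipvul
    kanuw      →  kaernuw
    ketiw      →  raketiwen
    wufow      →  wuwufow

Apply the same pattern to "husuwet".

wufow and ketiw both end in -w yet inflect differently (wuwufow, raketiwen), so the final letter is not what conditions the rule; the last vowel is.
"husuwet" has last vowel 'e'. The one such stem in the data (nebipew → nenebipew) repeats the first consonant+vowel as a prefix (as does wufow), so the same rule applies.
The other patterns: stems whose last vowel is 'i' add ra- … -en around the stem; stems whose last vowel is 'u' insert -er- after the first vowel.
So husuwet → huhusuwet.

huhusuwet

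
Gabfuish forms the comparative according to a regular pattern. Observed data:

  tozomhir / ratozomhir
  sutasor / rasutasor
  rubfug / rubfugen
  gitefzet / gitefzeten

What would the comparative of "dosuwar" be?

"dosuwar" ends in -r. The stems ending in -r (tozomhir → ratozomhir, sutasor → rasutasor) add the prefix ra-.
The other pattern: stems ending in -g or -t add -en.
So dosuwar → radosuwar.

radosuwar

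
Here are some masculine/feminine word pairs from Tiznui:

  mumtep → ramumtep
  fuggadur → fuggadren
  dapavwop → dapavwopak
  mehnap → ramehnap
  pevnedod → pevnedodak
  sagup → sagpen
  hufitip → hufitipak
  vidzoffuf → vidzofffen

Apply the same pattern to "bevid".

bevidak

mumtep and sagup both end in -p yet inflect differently (ramumtep, sagpen), so the final letter is not what conditions the rule; the last vowel is.
"bevid" has last vowel 'i'. The one such stem in the data (hufitip → hufitipak) adds -ak, so the same rule applies.
The other patterns: stems whose last vowel is 'a' or 'e' add the prefix ra-; stems whose last vowel is 'u' delete the last vowel and add -en.
So bevid → bevidak.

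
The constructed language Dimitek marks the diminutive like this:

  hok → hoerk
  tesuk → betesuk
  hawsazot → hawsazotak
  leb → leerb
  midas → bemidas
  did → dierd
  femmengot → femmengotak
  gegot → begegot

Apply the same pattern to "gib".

hok and tesuk both end in -k yet inflect differently (hoerk, betesuk), so the final letter is not what conditions the rule; the number of vowels is.
"gib" has 1 vowel. The stems with 1 vowel (leb → leerb, hok → hoerk, did → dierd) insert -er- after the first vowel.
The other patterns: stems with 2 vowels add the prefix be-; stems with 3 vowels add -ak.
So gib → gierb.

gierb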